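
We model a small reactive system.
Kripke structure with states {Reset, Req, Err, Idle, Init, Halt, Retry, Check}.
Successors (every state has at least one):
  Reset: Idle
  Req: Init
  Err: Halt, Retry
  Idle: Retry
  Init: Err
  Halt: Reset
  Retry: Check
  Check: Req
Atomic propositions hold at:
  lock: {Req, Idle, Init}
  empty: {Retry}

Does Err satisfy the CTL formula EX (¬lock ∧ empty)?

Yes

Sat(¬lock) = {Reset, Err, Halt, Retry, Check}
Sat(¬lock ∧ empty) = {Retry}
Sat(EX (¬lock ∧ empty)) = {s : some successor in {Retry}} = {Err, Idle}
Err ∈ Sat(EX (¬lock ∧ empty)) = {Err, Idle}, so the formula holds at Err.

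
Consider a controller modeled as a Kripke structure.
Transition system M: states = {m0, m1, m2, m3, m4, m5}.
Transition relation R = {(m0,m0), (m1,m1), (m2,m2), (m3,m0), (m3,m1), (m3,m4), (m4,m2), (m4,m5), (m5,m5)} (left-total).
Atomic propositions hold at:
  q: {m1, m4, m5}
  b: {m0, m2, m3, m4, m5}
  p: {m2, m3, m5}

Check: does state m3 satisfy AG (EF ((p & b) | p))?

No

Sat(p & b) = {m2, m3, m5}
Sat((p & b) | p) = {m2, m3, m5}
EF ((p & b) | p): least fixpoint, start Z0 = {m2, m3, m5}, add states with some successor in Z. Z1 = {m2, m3, m4, m5}; fixed.
Sat(EF ((p & b) | p)) = {m2, m3, m4, m5}
AG (EF ((p & b) | p)): greatest fixpoint, start Z0 = {m2, m3, m4, m5}, keep only states in Sat with every successor in Z. Z1 = {m2, m4, m5}; fixed.
Sat(AG (EF ((p & b) | p))) = {m2, m4, m5}
m3 ∉ Sat(AG (EF ((p & b) | p))) = {m2, m4, m5}, so the formula does not hold at m3.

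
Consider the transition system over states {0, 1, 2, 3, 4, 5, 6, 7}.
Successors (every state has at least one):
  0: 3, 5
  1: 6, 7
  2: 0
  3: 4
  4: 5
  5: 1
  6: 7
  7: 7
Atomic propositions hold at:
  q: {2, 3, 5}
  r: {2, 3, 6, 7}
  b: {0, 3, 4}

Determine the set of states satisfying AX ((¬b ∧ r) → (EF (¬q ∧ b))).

{0, 2, 3, 4, 5}

Sat(¬b) = {1, 2, 5, 6, 7}
Sat(¬b ∧ r) = {2, 6, 7}
Sat(¬q) = {0, 1, 4, 6, 7}
Sat(¬q ∧ b) = {0, 4}
EF (¬q ∧ b): least fixpoint, start Z0 = {0, 4}, add states with some successor in Z. Z1 = {0, 2, 3, 4}; fixed.
Sat(EF (¬q ∧ b)) = {0, 2, 3, 4}
Sat((¬b ∧ r) → (EF (¬q ∧ b))) = {0, 1, 2, 3, 4, 5}
Sat(AX ((¬b ∧ r) → (EF (¬q ∧ b)))) = {s : every successor in {0, 1, 2, 3, 4, 5}} = {0, 2, 3, 4, 5}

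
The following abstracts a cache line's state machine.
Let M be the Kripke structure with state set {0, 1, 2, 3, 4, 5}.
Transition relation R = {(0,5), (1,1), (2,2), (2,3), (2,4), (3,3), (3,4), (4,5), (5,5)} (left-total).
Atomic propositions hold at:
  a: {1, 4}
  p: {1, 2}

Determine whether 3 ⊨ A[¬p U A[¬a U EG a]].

No

Sat(¬p) = {0, 3, 4, 5}
Sat(¬a) = {0, 2, 3, 5}
EG a: greatest fixpoint, start Z0 = {1, 4}, keep only states in Sat with some successor in Z. Z1 = {1}; fixed.
Sat(EG a) = {1}
A[¬a U EG a]: least fixpoint, start Z0 = Sat(EG a) = {1}, add states in Sat(¬a) with every successor in Z. Already a fixed point.
Sat(A[¬a U EG a]) = {1}
A[¬p U A[¬a U EG a]]: least fixpoint, start Z0 = Sat(A[¬a U EG a]) = {1}, add states in Sat(¬p) with every successor in Z. Already a fixed point.
Sat(A[¬p U A[¬a U EG a]]) = {1}
3 ∉ Sat(A[¬p U A[¬a U EG a]]) = {1}, so the formula does not hold at 3.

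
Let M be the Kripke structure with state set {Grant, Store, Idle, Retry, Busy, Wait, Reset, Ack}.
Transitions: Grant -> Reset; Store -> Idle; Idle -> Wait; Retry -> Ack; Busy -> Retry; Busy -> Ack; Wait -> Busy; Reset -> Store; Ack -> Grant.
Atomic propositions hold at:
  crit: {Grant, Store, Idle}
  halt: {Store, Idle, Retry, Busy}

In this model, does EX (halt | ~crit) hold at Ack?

No

Sat(~crit) = {Retry, Busy, Wait, Reset, Ack}
Sat(halt | ~crit) = {Store, Idle, Retry, Busy, Wait, Reset, Ack}
Sat(EX (halt | ~crit)) = {s : some successor in {Store, Idle, Retry, Busy, Wait, Reset, Ack}} = {Grant, Store, Idle, Retry, Busy, Wait, Reset}
Ack ∉ Sat(EX (halt | ~crit)) = {Grant, Store, Idle, Retry, Busy, Wait, Reset}, so the formula does not hold at Ack.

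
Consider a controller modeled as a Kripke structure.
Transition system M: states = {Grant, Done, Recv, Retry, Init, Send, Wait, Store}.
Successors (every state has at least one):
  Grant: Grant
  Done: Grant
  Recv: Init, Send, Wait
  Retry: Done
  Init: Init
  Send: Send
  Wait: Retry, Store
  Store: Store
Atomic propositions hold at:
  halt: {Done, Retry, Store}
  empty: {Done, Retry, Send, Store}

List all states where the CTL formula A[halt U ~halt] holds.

Sat(~halt) = {Grant, Recv, Init, Send, Wait}
A[halt U ~halt]: least fixpoint, start Z0 = Sat(~halt) = {Grant, Recv, Init, Send, Wait}, add states in Sat(halt) with every successor in Z. Z1 = {Grant, Done, Recv, Init, Send, Wait}; Z2 = {Grant, Done, Recv, Retry, Init, Send, Wait}; fixed.
Sat(A[halt U ~halt]) = {Grant, Done, Recv, Retry, Init, Send, Wait}

{Grant, Done, Recv, Retry, Init, Send, Wait}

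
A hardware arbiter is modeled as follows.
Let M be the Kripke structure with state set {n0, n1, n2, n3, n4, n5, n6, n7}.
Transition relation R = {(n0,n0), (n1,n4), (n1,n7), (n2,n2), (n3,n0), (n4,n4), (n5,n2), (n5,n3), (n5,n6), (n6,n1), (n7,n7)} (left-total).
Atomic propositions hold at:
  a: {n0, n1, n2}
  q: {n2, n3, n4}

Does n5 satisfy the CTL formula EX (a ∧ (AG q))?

Yes

AG q: greatest fixpoint, start Z0 = {n2, n3, n4}, keep only states in Sat with every successor in Z. Z1 = {n2, n4}; fixed.
Sat(AG q) = {n2, n4}
Sat(a ∧ (AG q)) = {n2}
Sat(EX (a ∧ (AG q))) = {s : some successor in {n2}} = {n2, n5}
n5 ∈ Sat(EX (a ∧ (AG q))) = {n2, n5}, so the formula holds at n5.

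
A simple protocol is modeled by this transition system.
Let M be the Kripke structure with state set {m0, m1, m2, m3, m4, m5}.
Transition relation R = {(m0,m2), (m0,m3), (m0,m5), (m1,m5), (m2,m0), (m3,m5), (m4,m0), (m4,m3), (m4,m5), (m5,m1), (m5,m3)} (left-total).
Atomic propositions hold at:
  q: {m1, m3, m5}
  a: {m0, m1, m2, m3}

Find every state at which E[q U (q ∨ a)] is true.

Sat(q ∨ a) = {m0, m1, m2, m3, m5}
E[q U (q ∨ a)]: least fixpoint, start Z0 = Sat((q ∨ a)) = {m0, m1, m2, m3, m5}, add states in Sat(q) with some successor in Z. Already a fixed point.
Sat(E[q U (q ∨ a)]) = {m0, m1, m2, m3, m5}

{m0, m1, m2, m3, m5}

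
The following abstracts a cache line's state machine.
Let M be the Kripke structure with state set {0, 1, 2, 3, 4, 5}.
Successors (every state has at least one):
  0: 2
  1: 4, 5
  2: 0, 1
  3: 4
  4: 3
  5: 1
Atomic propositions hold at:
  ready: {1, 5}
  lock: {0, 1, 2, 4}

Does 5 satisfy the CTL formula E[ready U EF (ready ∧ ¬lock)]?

Sat(¬lock) = {3, 5}
Sat(ready ∧ ¬lock) = {5}
EF (ready ∧ ¬lock): least fixpoint, start Z0 = {5}, add states with some successor in Z. Z1 = {1, 5}; Z2 = {1, 2, 5}; Z3 = {0, 1, 2, 5}; fixed.
Sat(EF (ready ∧ ¬lock)) = {0, 1, 2, 5}
E[ready U EF (ready ∧ ¬lock)]: least fixpoint, start Z0 = Sat(EF (ready ∧ ¬lock)) = {0, 1, 2, 5}, add states in Sat(ready) with some successor in Z. Already a fixed point.
Sat(E[ready U EF (ready ∧ ¬lock)]) = {0, 1, 2, 5}
5 ∈ Sat(E[ready U EF (ready ∧ ¬lock)]) = {0, 1, 2, 5}, so the formula holds at 5.

Yes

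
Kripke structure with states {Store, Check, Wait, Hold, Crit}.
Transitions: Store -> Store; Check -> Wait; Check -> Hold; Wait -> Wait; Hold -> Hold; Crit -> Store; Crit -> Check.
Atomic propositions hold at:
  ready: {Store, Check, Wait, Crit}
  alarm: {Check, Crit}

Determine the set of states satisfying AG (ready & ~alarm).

Sat(~alarm) = {Store, Wait, Hold}
Sat(ready & ~alarm) = {Store, Wait}
AG (ready & ~alarm): greatest fixpoint, start Z0 = {Store, Wait}, keep only states in Sat with every successor in Z. Already a fixed point.
Sat(AG (ready & ~alarm)) = {Store, Wait}

{Store, Wait}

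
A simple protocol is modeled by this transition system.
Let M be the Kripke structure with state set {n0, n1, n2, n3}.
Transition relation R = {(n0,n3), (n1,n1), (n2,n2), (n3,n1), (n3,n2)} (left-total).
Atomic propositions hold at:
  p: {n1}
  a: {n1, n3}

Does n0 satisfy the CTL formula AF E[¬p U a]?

Sat(¬p) = {n0, n2, n3}
E[¬p U a]: least fixpoint, start Z0 = Sat(a) = {n1, n3}, add states in Sat(¬p) with some successor in Z. Z1 = {n0, n1, n3}; fixed.
Sat(E[¬p U a]) = {n0, n1, n3}
AF E[¬p U a]: least fixpoint, start Z0 = {n0, n1, n3}, add states with every successor in Z. Already a fixed point.
Sat(AF E[¬p U a]) = {n0, n1, n3}
n0 ∈ Sat(AF E[¬p U a]) = {n0, n1, n3}, so the formula holds at n0.

Yes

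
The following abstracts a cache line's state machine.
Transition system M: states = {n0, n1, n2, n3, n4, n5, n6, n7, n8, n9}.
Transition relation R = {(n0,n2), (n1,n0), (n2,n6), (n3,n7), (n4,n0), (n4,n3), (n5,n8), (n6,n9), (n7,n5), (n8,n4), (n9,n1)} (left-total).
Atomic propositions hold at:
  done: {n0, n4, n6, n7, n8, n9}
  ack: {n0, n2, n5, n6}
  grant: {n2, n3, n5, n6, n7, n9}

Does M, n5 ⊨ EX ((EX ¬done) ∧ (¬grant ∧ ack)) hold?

Sat(¬done) = {n1, n2, n3, n5}
Sat(EX ¬done) = {s : some successor in {n1, n2, n3, n5}} = {n0, n4, n7, n9}
Sat(¬grant) = {n0, n1, n4, n8}
Sat(¬grant ∧ ack) = {n0}
Sat((EX ¬done) ∧ (¬grant ∧ ack)) = {n0}
Sat(EX ((EX ¬done) ∧ (¬grant ∧ ack))) = {s : some successor in {n0}} = {n1, n4}
n5 ∉ Sat(EX ((EX ¬done) ∧ (¬grant ∧ ack))) = {n1, n4}, so the formula does not hold at n5.

No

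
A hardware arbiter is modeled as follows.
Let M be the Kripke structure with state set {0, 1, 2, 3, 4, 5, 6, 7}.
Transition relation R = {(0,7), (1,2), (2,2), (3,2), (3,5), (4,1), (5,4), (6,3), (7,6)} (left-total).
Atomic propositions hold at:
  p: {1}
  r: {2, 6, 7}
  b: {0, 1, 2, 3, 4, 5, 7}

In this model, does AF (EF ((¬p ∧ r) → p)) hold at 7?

Yes

Sat(¬p) = {0, 2, 3, 4, 5, 6, 7}
Sat(¬p ∧ r) = {2, 6, 7}
Sat((¬p ∧ r) → p) = {0, 1, 3, 4, 5}
EF ((¬p ∧ r) → p): least fixpoint, start Z0 = {0, 1, 3, 4, 5}, add states with some successor in Z. Z1 = {0, 1, 3, 4, 5, 6}; Z2 = {0, 1, 3, 4, 5, 6, 7}; fixed.
Sat(EF ((¬p ∧ r) → p)) = {0, 1, 3, 4, 5, 6, 7}
AF (EF ((¬p ∧ r) → p)): least fixpoint, start Z0 = {0, 1, 3, 4, 5, 6, 7}, add states with every successor in Z. Already a fixed point.
Sat(AF (EF ((¬p ∧ r) → p))) = {0, 1, 3, 4, 5, 6, 7}
7 ∈ Sat(AF (EF ((¬p ∧ r) → p))) = {0, 1, 3, 4, 5, 6, 7}, so the formula holds at 7.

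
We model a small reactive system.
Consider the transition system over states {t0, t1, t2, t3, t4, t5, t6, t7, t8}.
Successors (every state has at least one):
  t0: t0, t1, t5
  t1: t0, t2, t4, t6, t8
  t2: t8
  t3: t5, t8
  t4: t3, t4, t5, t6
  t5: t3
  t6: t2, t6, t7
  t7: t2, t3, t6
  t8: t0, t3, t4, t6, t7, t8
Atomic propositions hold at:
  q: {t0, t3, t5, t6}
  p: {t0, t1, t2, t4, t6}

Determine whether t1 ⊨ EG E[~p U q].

Sat(~p) = {t3, t5, t7, t8}
E[~p U q]: least fixpoint, start Z0 = Sat(q) = {t0, t3, t5, t6}, add states in Sat(~p) with some successor in Z. Z1 = {t0, t3, t5, t6, t7, t8}; fixed.
Sat(E[~p U q]) = {t0, t3, t5, t6, t7, t8}
EG E[~p U q]: greatest fixpoint, start Z0 = {t0, t3, t5, t6, t7, t8}, keep only states in Sat with some successor in Z. Already a fixed point.
Sat(EG E[~p U q]) = {t0, t3, t5, t6, t7, t8}
t1 ∉ Sat(EG E[~p U q]) = {t0, t3, t5, t6, t7, t8}, so the formula does not hold at t1.

No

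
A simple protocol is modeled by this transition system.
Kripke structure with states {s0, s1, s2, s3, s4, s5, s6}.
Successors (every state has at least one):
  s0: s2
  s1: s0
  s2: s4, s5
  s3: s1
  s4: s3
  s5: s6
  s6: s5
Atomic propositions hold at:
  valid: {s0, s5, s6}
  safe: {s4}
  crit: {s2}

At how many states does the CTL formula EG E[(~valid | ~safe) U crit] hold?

5

Sat(~valid) = {s1, s2, s3, s4}
Sat(~safe) = {s0, s1, s2, s3, s5, s6}
Sat(~valid | ~safe) = {s0, s1, s2, s3, s4, s5, s6}
E[(~valid | ~safe) U crit]: least fixpoint, start Z0 = Sat(crit) = {s2}, add states in Sat(~valid | ~safe) with some successor in Z. Z1 = {s0, s2}; Z2 = {s0, s1, s2}; Z3 = {s0, s1, s2, s3}; Z4 = {s0, s1, s2, s3, s4}; fixed.
Sat(E[(~valid | ~safe) U crit]) = {s0, s1, s2, s3, s4}
EG E[(~valid | ~safe) U crit]: greatest fixpoint, start Z0 = {s0, s1, s2, s3, s4}, keep only states in Sat with some successor in Z. Already a fixed point.
Sat(EG E[(~valid | ~safe) U crit]) = {s0, s1, s2, s3, s4}
|Sat(EG E[(~valid | ~safe) U crit])| = |{s0, s1, s2, s3, s4}| = 5.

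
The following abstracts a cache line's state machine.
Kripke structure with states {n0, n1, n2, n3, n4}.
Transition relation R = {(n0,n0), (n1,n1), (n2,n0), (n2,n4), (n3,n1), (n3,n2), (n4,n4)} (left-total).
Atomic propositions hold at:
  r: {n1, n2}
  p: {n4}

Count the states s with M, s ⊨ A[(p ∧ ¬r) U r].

2

Sat(¬r) = {n0, n3, n4}
Sat(p ∧ ¬r) = {n4}
A[(p ∧ ¬r) U r]: least fixpoint, start Z0 = Sat(r) = {n1, n2}, add states in Sat(p ∧ ¬r) with every successor in Z. Already a fixed point.
Sat(A[(p ∧ ¬r) U r]) = {n1, n2}
|Sat(A[(p ∧ ¬r) U r])| = |{n1, n2}| = 2.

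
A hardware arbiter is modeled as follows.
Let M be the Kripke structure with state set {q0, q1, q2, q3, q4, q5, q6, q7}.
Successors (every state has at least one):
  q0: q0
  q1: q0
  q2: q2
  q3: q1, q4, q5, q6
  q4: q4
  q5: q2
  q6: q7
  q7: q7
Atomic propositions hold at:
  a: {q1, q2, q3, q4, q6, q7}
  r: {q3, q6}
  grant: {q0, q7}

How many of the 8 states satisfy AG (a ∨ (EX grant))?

6

Sat(EX grant) = {s : some successor in {q0, q7}} = {q0, q1, q6, q7}
Sat(a ∨ (EX grant)) = {q0, q1, q2, q3, q4, q6, q7}
AG (a ∨ (EX grant)): greatest fixpoint, start Z0 = {q0, q1, q2, q3, q4, q6, q7}, keep only states in Sat with every successor in Z. Z1 = {q0, q1, q2, q4, q6, q7}; fixed.
Sat(AG (a ∨ (EX grant))) = {q0, q1, q2, q4, q6, q7}
|Sat(AG (a ∨ (EX grant)))| = |{q0, q1, q2, q4, q6, q7}| = 6.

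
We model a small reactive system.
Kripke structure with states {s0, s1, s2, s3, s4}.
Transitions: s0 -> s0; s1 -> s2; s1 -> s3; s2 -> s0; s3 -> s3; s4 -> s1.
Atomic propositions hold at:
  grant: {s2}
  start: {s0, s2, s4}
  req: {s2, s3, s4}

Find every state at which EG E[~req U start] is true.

Sat(~req) = {s0, s1}
E[~req U start]: least fixpoint, start Z0 = Sat(start) = {s0, s2, s4}, add states in Sat(~req) with some successor in Z. Z1 = {s0, s1, s2, s4}; fixed.
Sat(E[~req U start]) = {s0, s1, s2, s4}
EG E[~req U start]: greatest fixpoint, start Z0 = {s0, s1, s2, s4}, keep only states in Sat with some successor in Z. Already a fixed point.
Sat(EG E[~req U start]) = {s0, s1, s2, s4}

{s0, s1, s2, s4}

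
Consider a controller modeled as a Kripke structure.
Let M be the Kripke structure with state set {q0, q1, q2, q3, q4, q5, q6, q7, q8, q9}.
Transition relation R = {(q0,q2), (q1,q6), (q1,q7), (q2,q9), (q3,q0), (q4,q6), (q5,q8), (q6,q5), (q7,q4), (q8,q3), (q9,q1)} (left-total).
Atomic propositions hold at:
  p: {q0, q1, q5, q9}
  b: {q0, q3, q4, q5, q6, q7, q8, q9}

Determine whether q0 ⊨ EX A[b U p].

A[b U p]: least fixpoint, start Z0 = Sat(p) = {q0, q1, q5, q9}, add states in Sat(b) with every successor in Z. Z1 = {q0, q1, q3, q5, q6, q9}; Z2 = {q0, q1, q3, q4, q5, q6, q8, q9}; Z3 = {q0, q1, q3, q4, q5, q6, q7, q8, q9}; fixed.
Sat(A[b U p]) = {q0, q1, q3, q4, q5, q6, q7, q8, q9}
Sat(EX A[b U p]) = {s : some successor in {q0, q1, q3, q4, q5, q6, q7, q8, q9}} = {q1, q2, q3, q4, q5, q6, q7, q8, q9}
q0 ∉ Sat(EX A[b U p]) = {q1, q2, q3, q4, q5, q6, q7, q8, q9}, so the formula does not hold at q0.

No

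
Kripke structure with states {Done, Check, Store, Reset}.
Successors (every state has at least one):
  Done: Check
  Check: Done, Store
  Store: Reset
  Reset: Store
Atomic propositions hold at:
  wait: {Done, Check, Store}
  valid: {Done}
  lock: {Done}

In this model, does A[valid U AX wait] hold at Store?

No

Sat(AX wait) = {s : every successor in {Done, Check, Store}} = {Done, Check, Reset}
A[valid U AX wait]: least fixpoint, start Z0 = Sat(AX wait) = {Done, Check, Reset}, add states in Sat(valid) with every successor in Z. Already a fixed point.
Sat(A[valid U AX wait]) = {Done, Check, Reset}
Store ∉ Sat(A[valid U AX wait]) = {Done, Check, Reset}, so the formula does not hold at Store.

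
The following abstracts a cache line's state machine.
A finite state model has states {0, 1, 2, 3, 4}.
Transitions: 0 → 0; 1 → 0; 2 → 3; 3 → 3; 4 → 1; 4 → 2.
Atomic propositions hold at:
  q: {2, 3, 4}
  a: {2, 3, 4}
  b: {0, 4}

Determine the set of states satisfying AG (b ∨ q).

{0, 2, 3}

Sat(b ∨ q) = {0, 2, 3, 4}
AG (b ∨ q): greatest fixpoint, start Z0 = {0, 2, 3, 4}, keep only states in Sat with every successor in Z. Z1 = {0, 2, 3}; fixed.
Sat(AG (b ∨ q)) = {0, 2, 3}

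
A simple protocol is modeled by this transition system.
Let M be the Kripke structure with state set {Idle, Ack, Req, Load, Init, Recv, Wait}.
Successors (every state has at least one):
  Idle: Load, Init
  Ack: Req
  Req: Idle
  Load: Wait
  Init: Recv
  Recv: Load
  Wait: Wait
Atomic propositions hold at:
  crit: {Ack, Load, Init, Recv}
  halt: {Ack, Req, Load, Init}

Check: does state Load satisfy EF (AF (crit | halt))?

Sat(crit | halt) = {Ack, Req, Load, Init, Recv}
AF (crit | halt): least fixpoint, start Z0 = {Ack, Req, Load, Init, Recv}, add states with every successor in Z. Z1 = {Idle, Ack, Req, Load, Init, Recv}; fixed.
Sat(AF (crit | halt)) = {Idle, Ack, Req, Load, Init, Recv}
EF (AF (crit | halt)): least fixpoint, start Z0 = {Idle, Ack, Req, Load, Init, Recv}, add states with some successor in Z. Already a fixed point.
Sat(EF (AF (crit | halt))) = {Idle, Ack, Req, Load, Init, Recv}
Load ∈ Sat(EF (AF (crit | halt))) = {Idle, Ack, Req, Load, Init, Recv}, so the formula holds at Load.

Yes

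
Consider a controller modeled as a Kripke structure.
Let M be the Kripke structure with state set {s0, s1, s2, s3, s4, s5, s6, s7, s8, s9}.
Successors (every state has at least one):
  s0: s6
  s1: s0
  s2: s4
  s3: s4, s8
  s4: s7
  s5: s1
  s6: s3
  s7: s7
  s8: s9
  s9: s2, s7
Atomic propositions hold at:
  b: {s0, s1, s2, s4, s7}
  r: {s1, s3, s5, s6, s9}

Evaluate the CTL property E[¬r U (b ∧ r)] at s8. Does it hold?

No

Sat(¬r) = {s0, s2, s4, s7, s8}
Sat(b ∧ r) = {s1}
E[¬r U (b ∧ r)]: least fixpoint, start Z0 = Sat((b ∧ r)) = {s1}, add states in Sat(¬r) with some successor in Z. Already a fixed point.
Sat(E[¬r U (b ∧ r)]) = {s1}
s8 ∉ Sat(E[¬r U (b ∧ r)]) = {s1}, so the formula does not hold at s8.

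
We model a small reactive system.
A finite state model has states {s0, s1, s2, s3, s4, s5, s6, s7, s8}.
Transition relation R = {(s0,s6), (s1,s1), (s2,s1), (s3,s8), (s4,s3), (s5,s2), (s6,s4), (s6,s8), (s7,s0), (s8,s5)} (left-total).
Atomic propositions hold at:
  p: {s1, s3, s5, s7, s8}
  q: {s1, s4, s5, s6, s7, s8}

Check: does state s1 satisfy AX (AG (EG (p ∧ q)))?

Sat(p ∧ q) = {s1, s5, s7, s8}
EG (p ∧ q): greatest fixpoint, start Z0 = {s1, s5, s7, s8}, keep only states in Sat with some successor in Z. Z1 = {s1, s8}; Z2 = {s1}; fixed.
Sat(EG (p ∧ q)) = {s1}
AG (EG (p ∧ q)): greatest fixpoint, start Z0 = {s1}, keep only states in Sat with every successor in Z. Already a fixed point.
Sat(AG (EG (p ∧ q))) = {s1}
Sat(AX (AG (EG (p ∧ q)))) = {s : every successor in {s1}} = {s1, s2}
s1 ∈ Sat(AX (AG (EG (p ∧ q)))) = {s1, s2}, so the formula holds at s1.

Yes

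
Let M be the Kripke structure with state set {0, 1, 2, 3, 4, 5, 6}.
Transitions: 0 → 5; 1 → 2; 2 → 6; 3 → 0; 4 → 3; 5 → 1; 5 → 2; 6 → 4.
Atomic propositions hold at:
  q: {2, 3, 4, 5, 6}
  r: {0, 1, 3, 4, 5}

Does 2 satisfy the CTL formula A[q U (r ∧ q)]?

Yes

Sat(r ∧ q) = {3, 4, 5}
A[q U (r ∧ q)]: least fixpoint, start Z0 = Sat((r ∧ q)) = {3, 4, 5}, add states in Sat(q) with every successor in Z. Z1 = {3, 4, 5, 6}; Z2 = {2, 3, 4, 5, 6}; fixed.
Sat(A[q U (r ∧ q)]) = {2, 3, 4, 5, 6}
2 ∈ Sat(A[q U (r ∧ q)]) = {2, 3, 4, 5, 6}, so the formula holds at 2.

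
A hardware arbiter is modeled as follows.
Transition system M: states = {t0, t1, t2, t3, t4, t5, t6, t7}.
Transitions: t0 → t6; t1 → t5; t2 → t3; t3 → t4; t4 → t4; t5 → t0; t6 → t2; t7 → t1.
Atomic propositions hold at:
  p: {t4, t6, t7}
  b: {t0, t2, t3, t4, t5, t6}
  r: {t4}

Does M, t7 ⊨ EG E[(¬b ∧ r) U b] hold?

No

Sat(¬b) = {t1, t7}
Sat(¬b ∧ r) = ∅
E[(¬b ∧ r) U b]: least fixpoint, start Z0 = Sat(b) = {t0, t2, t3, t4, t5, t6}, add states in Sat(¬b ∧ r) with some successor in Z. Already a fixed point.
Sat(E[(¬b ∧ r) U b]) = {t0, t2, t3, t4, t5, t6}
EG E[(¬b ∧ r) U b]: greatest fixpoint, start Z0 = {t0, t2, t3, t4, t5, t6}, keep only states in Sat with some successor in Z. Already a fixed point.
Sat(EG E[(¬b ∧ r) U b]) = {t0, t2, t3, t4, t5, t6}
t7 ∉ Sat(EG E[(¬b ∧ r) U b]) = {t0, t2, t3, t4, t5, t6}, so the formula does not hold at t7.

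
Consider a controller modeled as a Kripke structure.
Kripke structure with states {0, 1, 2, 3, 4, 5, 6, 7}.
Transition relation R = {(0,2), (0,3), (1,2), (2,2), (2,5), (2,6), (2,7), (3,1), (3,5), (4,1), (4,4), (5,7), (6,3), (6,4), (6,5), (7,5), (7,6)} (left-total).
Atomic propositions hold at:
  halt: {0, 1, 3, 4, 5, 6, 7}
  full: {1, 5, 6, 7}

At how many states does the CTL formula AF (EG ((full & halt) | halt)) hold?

Sat(full & halt) = {1, 5, 6, 7}
Sat((full & halt) | halt) = {0, 1, 3, 4, 5, 6, 7}
EG ((full & halt) | halt): greatest fixpoint, start Z0 = {0, 1, 3, 4, 5, 6, 7}, keep only states in Sat with some successor in Z. Z1 = {0, 3, 4, 5, 6, 7}; fixed.
Sat(EG ((full & halt) | halt)) = {0, 3, 4, 5, 6, 7}
AF (EG ((full & halt) | halt)): least fixpoint, start Z0 = {0, 3, 4, 5, 6, 7}, add states with every successor in Z. Already a fixed point.
Sat(AF (EG ((full & halt) | halt))) = {0, 3, 4, 5, 6, 7}
|Sat(AF (EG ((full & halt) | halt)))| = |{0, 3, 4, 5, 6, 7}| = 6.

6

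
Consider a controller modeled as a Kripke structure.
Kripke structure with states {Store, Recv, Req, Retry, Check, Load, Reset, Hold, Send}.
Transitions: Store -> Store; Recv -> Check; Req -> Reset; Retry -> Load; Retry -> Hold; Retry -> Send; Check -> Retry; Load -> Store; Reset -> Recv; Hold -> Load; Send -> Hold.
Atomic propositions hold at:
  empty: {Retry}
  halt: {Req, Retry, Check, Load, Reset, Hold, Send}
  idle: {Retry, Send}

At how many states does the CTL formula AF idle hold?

6

AF idle: least fixpoint, start Z0 = {Retry, Send}, add states with every successor in Z. Z1 = {Retry, Check, Send}; Z2 = {Recv, Retry, Check, Send}; Z3 = {Recv, Retry, Check, Reset, Send}; Z4 = {Recv, Req, Retry, Check, Reset, Send}; fixed.
Sat(AF idle) = {Recv, Req, Retry, Check, Reset, Send}
|Sat(AF idle)| = |{Recv, Req, Retry, Check, Reset, Send}| = 6.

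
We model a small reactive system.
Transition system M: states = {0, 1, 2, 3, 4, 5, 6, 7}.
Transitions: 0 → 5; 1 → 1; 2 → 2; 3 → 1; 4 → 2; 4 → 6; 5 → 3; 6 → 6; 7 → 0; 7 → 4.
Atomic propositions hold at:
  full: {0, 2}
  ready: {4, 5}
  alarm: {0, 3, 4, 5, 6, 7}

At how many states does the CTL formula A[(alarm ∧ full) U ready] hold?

Sat(alarm ∧ full) = {0}
A[(alarm ∧ full) U ready]: least fixpoint, start Z0 = Sat(ready) = {4, 5}, add states in Sat(alarm ∧ full) with every successor in Z. Z1 = {0, 4, 5}; fixed.
Sat(A[(alarm ∧ full) U ready]) = {0, 4, 5}
|Sat(A[(alarm ∧ full) U ready])| = |{0, 4, 5}| = 3.

3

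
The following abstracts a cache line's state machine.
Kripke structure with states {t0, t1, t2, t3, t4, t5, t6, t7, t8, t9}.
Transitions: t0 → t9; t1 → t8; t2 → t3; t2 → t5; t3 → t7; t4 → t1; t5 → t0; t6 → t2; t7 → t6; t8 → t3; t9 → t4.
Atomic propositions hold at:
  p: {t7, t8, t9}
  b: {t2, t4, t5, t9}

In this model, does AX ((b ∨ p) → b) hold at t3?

No

Sat(b ∨ p) = {t2, t4, t5, t7, t8, t9}
Sat((b ∨ p) → b) = {t0, t1, t2, t3, t4, t5, t6, t9}
Sat(AX ((b ∨ p) → b)) = {s : every successor in {t0, t1, t2, t3, t4, t5, t6, t9}} = {t0, t2, t4, t5, t6, t7, t8, t9}
t3 ∉ Sat(AX ((b ∨ p) → b)) = {t0, t2, t4, t5, t6, t7, t8, t9}, so the formula does not hold at t3.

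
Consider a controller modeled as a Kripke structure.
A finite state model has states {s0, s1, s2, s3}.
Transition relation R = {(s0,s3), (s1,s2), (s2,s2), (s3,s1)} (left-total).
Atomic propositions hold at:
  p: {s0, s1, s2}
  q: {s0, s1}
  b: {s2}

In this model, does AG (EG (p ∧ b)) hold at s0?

Sat(p ∧ b) = {s2}
EG (p ∧ b): greatest fixpoint, start Z0 = {s2}, keep only states in Sat with some successor in Z. Already a fixed point.
Sat(EG (p ∧ b)) = {s2}
AG (EG (p ∧ b)): greatest fixpoint, start Z0 = {s2}, keep only states in Sat with every successor in Z. Already a fixed point.
Sat(AG (EG (p ∧ b))) = {s2}
s0 ∉ Sat(AG (EG (p ∧ b))) = {s2}, so the formula does not hold at s0.

No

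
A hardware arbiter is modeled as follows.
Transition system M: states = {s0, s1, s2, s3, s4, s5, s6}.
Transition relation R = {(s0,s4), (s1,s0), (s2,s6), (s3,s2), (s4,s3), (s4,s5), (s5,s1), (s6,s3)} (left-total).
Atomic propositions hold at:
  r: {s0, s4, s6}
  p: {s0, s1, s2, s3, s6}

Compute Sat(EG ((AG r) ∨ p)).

{s2, s3, s6}

AG r: greatest fixpoint, start Z0 = {s0, s4, s6}, keep only states in Sat with every successor in Z. Z1 = {s0}; Z2 = ∅; fixed.
Sat(AG r) = ∅
Sat((AG r) ∨ p) = {s0, s1, s2, s3, s6}
EG ((AG r) ∨ p): greatest fixpoint, start Z0 = {s0, s1, s2, s3, s6}, keep only states in Sat with some successor in Z. Z1 = {s1, s2, s3, s6}; Z2 = {s2, s3, s6}; fixed.
Sat(EG ((AG r) ∨ p)) = {s2, s3, s6}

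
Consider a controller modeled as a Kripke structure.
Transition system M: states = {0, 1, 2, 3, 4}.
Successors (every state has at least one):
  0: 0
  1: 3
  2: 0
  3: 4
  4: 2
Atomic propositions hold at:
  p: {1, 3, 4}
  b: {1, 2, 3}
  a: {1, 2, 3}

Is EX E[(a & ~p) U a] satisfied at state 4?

Yes

Sat(~p) = {0, 2}
Sat(a & ~p) = {2}
E[(a & ~p) U a]: least fixpoint, start Z0 = Sat(a) = {1, 2, 3}, add states in Sat(a & ~p) with some successor in Z. Already a fixed point.
Sat(E[(a & ~p) U a]) = {1, 2, 3}
Sat(EX E[(a & ~p) U a]) = {s : some successor in {1, 2, 3}} = {1, 4}
4 ∈ Sat(EX E[(a & ~p) U a]) = {1, 4}, so the formula holds at 4.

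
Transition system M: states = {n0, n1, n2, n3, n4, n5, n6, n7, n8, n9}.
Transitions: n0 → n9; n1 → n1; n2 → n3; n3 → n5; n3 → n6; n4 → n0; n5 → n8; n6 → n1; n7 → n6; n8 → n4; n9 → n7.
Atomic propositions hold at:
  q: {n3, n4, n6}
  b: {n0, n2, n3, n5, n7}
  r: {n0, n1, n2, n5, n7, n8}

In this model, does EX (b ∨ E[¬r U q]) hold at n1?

Sat(¬r) = {n3, n4, n6, n9}
E[¬r U q]: least fixpoint, start Z0 = Sat(q) = {n3, n4, n6}, add states in Sat(¬r) with some successor in Z. Already a fixed point.
Sat(E[¬r U q]) = {n3, n4, n6}
Sat(b ∨ E[¬r U q]) = {n0, n2, n3, n4, n5, n6, n7}
Sat(EX (b ∨ E[¬r U q])) = {s : some successor in {n0, n2, n3, n4, n5, n6, n7}} = {n2, n3, n4, n7, n8, n9}
n1 ∉ Sat(EX (b ∨ E[¬r U q])) = {n2, n3, n4, n7, n8, n9}, so the formula does not hold at n1.

No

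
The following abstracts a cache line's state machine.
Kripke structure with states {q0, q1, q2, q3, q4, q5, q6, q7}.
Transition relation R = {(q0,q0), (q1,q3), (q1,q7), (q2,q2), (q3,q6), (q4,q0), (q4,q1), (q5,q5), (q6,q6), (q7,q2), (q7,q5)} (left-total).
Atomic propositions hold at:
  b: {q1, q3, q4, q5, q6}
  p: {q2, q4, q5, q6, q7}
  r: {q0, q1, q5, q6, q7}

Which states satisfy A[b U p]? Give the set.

A[b U p]: least fixpoint, start Z0 = Sat(p) = {q2, q4, q5, q6, q7}, add states in Sat(b) with every successor in Z. Z1 = {q2, q3, q4, q5, q6, q7}; Z2 = {q1, q2, q3, q4, q5, q6, q7}; fixed.
Sat(A[b U p]) = {q1, q2, q3, q4, q5, q6, q7}

{q1, q2, q3, q4, q5, q6, q7}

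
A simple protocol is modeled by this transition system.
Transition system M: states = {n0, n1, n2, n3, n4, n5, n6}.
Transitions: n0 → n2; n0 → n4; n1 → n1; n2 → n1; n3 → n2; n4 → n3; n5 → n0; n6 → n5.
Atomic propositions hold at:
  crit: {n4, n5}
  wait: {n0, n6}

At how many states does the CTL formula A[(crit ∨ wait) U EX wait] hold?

Sat(crit ∨ wait) = {n0, n4, n5, n6}
Sat(EX wait) = {s : some successor in {n0, n6}} = {n5}
A[(crit ∨ wait) U EX wait]: least fixpoint, start Z0 = Sat(EX wait) = {n5}, add states in Sat(crit ∨ wait) with every successor in Z. Z1 = {n5, n6}; fixed.
Sat(A[(crit ∨ wait) U EX wait]) = {n5, n6}
|Sat(A[(crit ∨ wait) U EX wait])| = |{n5, n6}| = 2.

2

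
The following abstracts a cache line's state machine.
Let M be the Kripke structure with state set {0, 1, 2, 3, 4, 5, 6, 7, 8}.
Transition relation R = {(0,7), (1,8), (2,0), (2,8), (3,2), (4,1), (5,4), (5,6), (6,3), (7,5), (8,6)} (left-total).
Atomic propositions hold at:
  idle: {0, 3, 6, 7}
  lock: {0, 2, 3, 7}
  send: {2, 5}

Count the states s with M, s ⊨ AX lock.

Sat(AX lock) = {s : every successor in {0, 2, 3, 7}} = {0, 3, 6}
|Sat(AX lock)| = |{0, 3, 6}| = 3.

3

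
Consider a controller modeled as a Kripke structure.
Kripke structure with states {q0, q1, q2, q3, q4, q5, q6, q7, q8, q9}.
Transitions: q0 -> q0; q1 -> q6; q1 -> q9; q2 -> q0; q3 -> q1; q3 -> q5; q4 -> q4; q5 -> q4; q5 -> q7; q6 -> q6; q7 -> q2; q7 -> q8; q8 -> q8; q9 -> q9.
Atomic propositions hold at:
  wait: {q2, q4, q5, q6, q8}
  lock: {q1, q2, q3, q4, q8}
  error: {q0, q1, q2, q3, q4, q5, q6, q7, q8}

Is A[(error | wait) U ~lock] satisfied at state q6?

Sat(error | wait) = {q0, q1, q2, q3, q4, q5, q6, q7, q8}
Sat(~lock) = {q0, q5, q6, q7, q9}
A[(error | wait) U ~lock]: least fixpoint, start Z0 = Sat(~lock) = {q0, q5, q6, q7, q9}, add states in Sat(error | wait) with every successor in Z. Z1 = {q0, q1, q2, q5, q6, q7, q9}; Z2 = {q0, q1, q2, q3, q5, q6, q7, q9}; fixed.
Sat(A[(error | wait) U ~lock]) = {q0, q1, q2, q3, q5, q6, q7, q9}
q6 ∈ Sat(A[(error | wait) U ~lock]) = {q0, q1, q2, q3, q5, q6, q7, q9}, so the formula holds at q6.

Yes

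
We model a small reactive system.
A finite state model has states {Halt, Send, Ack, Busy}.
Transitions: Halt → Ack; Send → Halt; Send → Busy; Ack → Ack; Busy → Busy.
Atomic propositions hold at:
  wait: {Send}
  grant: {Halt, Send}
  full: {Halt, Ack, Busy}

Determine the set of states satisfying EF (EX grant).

Sat(EX grant) = {s : some successor in {Halt, Send}} = {Send}
EF (EX grant): least fixpoint, start Z0 = {Send}, add states with some successor in Z. Already a fixed point.
Sat(EF (EX grant)) = {Send}

{Send}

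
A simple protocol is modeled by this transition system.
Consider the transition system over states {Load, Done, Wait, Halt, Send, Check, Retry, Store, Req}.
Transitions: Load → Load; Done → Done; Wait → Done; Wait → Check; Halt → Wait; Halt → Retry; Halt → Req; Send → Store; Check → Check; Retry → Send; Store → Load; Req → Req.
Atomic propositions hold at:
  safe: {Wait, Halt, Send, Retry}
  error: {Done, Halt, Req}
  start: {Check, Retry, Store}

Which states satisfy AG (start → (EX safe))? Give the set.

{Load, Done, Req}

Sat(EX safe) = {s : some successor in {Wait, Halt, Send, Retry}} = {Halt, Retry}
Sat(start → (EX safe)) = {Load, Done, Wait, Halt, Send, Retry, Req}
AG (start → (EX safe)): greatest fixpoint, start Z0 = {Load, Done, Wait, Halt, Send, Retry, Req}, keep only states in Sat with every successor in Z. Z1 = {Load, Done, Halt, Retry, Req}; Z2 = {Load, Done, Req}; fixed.
Sat(AG (start → (EX safe))) = {Load, Done, Req}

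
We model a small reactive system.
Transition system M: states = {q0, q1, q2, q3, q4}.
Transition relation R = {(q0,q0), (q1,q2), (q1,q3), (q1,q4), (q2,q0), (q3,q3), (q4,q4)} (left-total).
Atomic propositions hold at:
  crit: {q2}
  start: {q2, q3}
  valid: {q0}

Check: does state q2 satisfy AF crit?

Yes

AF crit: least fixpoint, start Z0 = {q2}, add states with every successor in Z. Already a fixed point.
Sat(AF crit) = {q2}
q2 ∈ Sat(AF crit) = {q2}, so the formula holds at q2.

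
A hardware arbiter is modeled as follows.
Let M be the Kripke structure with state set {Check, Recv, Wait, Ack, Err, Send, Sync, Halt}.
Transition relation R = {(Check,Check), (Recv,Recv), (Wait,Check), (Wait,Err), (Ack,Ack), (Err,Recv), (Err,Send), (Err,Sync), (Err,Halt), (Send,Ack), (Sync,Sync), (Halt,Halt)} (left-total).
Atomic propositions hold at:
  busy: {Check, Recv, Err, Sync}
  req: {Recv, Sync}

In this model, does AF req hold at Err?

AF req: least fixpoint, start Z0 = {Recv, Sync}, add states with every successor in Z. Already a fixed point.
Sat(AF req) = {Recv, Sync}
Err ∉ Sat(AF req) = {Recv, Sync}, so the formula does not hold at Err.

No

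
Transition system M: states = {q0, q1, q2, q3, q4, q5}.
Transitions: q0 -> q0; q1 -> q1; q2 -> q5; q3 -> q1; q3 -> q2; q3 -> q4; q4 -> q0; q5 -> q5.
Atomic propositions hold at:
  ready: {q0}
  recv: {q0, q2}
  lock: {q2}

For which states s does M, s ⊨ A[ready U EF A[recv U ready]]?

{q0, q3, q4}

A[recv U ready]: least fixpoint, start Z0 = Sat(ready) = {q0}, add states in Sat(recv) with every successor in Z. Already a fixed point.
Sat(A[recv U ready]) = {q0}
EF A[recv U ready]: least fixpoint, start Z0 = {q0}, add states with some successor in Z. Z1 = {q0, q4}; Z2 = {q0, q3, q4}; fixed.
Sat(EF A[recv U ready]) = {q0, q3, q4}
A[ready U EF A[recv U ready]]: least fixpoint, start Z0 = Sat(EF A[recv U ready]) = {q0, q3, q4}, add states in Sat(ready) with every successor in Z. Already a fixed point.
Sat(A[ready U EF A[recv U ready]]) = {q0, q3, q4}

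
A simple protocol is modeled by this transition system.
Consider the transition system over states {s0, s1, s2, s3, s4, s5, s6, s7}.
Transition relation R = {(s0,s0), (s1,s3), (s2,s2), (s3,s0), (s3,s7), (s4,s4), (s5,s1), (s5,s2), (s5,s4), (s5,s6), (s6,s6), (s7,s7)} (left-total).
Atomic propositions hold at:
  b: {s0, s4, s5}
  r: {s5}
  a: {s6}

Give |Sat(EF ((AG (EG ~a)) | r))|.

Sat(~a) = {s0, s1, s2, s3, s4, s5, s7}
EG ~a: greatest fixpoint, start Z0 = {s0, s1, s2, s3, s4, s5, s7}, keep only states in Sat with some successor in Z. Already a fixed point.
Sat(EG ~a) = {s0, s1, s2, s3, s4, s5, s7}
AG (EG ~a): greatest fixpoint, start Z0 = {s0, s1, s2, s3, s4, s5, s7}, keep only states in Sat with every successor in Z. Z1 = {s0, s1, s2, s3, s4, s7}; fixed.
Sat(AG (EG ~a)) = {s0, s1, s2, s3, s4, s7}
Sat((AG (EG ~a)) | r) = {s0, s1, s2, s3, s4, s5, s7}
EF ((AG (EG ~a)) | r): least fixpoint, start Z0 = {s0, s1, s2, s3, s4, s5, s7}, add states with some successor in Z. Already a fixed point.
Sat(EF ((AG (EG ~a)) | r)) = {s0, s1, s2, s3, s4, s5, s7}
|Sat(EF ((AG (EG ~a)) | r))| = |{s0, s1, s2, s3, s4, s5, s7}| = 7.

7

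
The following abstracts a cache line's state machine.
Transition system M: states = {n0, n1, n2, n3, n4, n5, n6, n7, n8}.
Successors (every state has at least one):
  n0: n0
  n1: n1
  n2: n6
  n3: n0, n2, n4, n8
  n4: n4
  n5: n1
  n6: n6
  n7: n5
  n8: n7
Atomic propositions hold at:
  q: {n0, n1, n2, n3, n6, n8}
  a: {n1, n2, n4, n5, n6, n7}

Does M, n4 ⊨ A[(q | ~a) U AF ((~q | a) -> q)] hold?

No

Sat(~a) = {n0, n3, n8}
Sat(q | ~a) = {n0, n1, n2, n3, n6, n8}
Sat(~q) = {n4, n5, n7}
Sat(~q | a) = {n1, n2, n4, n5, n6, n7}
Sat((~q | a) -> q) = {n0, n1, n2, n3, n6, n8}
AF ((~q | a) -> q): least fixpoint, start Z0 = {n0, n1, n2, n3, n6, n8}, add states with every successor in Z. Z1 = {n0, n1, n2, n3, n5, n6, n8}; Z2 = {n0, n1, n2, n3, n5, n6, n7, n8}; fixed.
Sat(AF ((~q | a) -> q)) = {n0, n1, n2, n3, n5, n6, n7, n8}
A[(q | ~a) U AF ((~q | a) -> q)]: least fixpoint, start Z0 = Sat(AF ((~q | a) -> q)) = {n0, n1, n2, n3, n5, n6, n7, n8}, add states in Sat(q | ~a) with every successor in Z. Already a fixed point.
Sat(A[(q | ~a) U AF ((~q | a) -> q)]) = {n0, n1, n2, n3, n5, n6, n7, n8}
n4 ∉ Sat(A[(q | ~a) U AF ((~q | a) -> q)]) = {n0, n1, n2, n3, n5, n6, n7, n8}, so the formula does not hold at n4.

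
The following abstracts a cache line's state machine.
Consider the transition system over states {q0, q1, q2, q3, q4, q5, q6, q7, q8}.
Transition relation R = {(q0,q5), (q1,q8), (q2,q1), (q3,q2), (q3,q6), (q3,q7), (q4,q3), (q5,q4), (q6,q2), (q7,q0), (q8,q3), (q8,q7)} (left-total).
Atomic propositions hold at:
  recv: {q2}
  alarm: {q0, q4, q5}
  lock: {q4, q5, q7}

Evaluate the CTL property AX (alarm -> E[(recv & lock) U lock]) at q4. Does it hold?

Yes

Sat(recv & lock) = ∅
E[(recv & lock) U lock]: least fixpoint, start Z0 = Sat(lock) = {q4, q5, q7}, add states in Sat(recv & lock) with some successor in Z. Already a fixed point.
Sat(E[(recv & lock) U lock]) = {q4, q5, q7}
Sat(alarm -> E[(recv & lock) U lock]) = {q1, q2, q3, q4, q5, q6, q7, q8}
Sat(AX (alarm -> E[(recv & lock) U lock])) = {s : every successor in {q1, q2, q3, q4, q5, q6, q7, q8}} = {q0, q1, q2, q3, q4, q5, q6, q8}
q4 ∈ Sat(AX (alarm -> E[(recv & lock) U lock])) = {q0, q1, q2, q3, q4, q5, q6, q8}, so the formula holds at q4.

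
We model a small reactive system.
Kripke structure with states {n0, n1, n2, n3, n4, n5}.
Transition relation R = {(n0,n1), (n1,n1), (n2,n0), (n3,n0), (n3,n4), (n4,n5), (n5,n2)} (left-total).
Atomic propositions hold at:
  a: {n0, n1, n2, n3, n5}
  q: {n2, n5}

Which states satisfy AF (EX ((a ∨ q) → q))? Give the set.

{n3, n4, n5}

Sat(a ∨ q) = {n0, n1, n2, n3, n5}
Sat((a ∨ q) → q) = {n2, n4, n5}
Sat(EX ((a ∨ q) → q)) = {s : some successor in {n2, n4, n5}} = {n3, n4, n5}
AF (EX ((a ∨ q) → q)): least fixpoint, start Z0 = {n3, n4, n5}, add states with every successor in Z. Already a fixed point.
Sat(AF (EX ((a ∨ q) → q))) = {n3, n4, n5}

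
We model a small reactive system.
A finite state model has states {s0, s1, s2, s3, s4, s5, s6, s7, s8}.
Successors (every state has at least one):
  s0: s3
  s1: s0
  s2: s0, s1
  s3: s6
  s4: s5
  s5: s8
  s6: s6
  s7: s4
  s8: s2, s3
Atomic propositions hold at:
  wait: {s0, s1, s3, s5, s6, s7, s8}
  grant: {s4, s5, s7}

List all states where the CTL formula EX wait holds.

{s0, s1, s2, s3, s4, s5, s6, s8}

Sat(EX wait) = {s : some successor in {s0, s1, s3, s5, s6, s7, s8}} = {s0, s1, s2, s3, s4, s5, s6, s8}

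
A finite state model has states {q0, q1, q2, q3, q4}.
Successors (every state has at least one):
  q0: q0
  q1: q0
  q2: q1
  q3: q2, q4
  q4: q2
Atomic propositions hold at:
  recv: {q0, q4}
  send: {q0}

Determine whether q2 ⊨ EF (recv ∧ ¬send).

Sat(¬send) = {q1, q2, q3, q4}
Sat(recv ∧ ¬send) = {q4}
EF (recv ∧ ¬send): least fixpoint, start Z0 = {q4}, add states with some successor in Z. Z1 = {q3, q4}; fixed.
Sat(EF (recv ∧ ¬send)) = {q3, q4}
q2 ∉ Sat(EF (recv ∧ ¬send)) = {q3, q4}, so the formula does not hold at q2.

No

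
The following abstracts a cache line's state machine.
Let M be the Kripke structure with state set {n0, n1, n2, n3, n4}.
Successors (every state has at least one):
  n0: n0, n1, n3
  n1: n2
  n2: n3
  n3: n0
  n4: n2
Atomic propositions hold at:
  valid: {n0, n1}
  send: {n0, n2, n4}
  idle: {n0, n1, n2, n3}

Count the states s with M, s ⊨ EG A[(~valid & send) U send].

Sat(~valid) = {n2, n3, n4}
Sat(~valid & send) = {n2, n4}
A[(~valid & send) U send]: least fixpoint, start Z0 = Sat(send) = {n0, n2, n4}, add states in Sat(~valid & send) with every successor in Z. Already a fixed point.
Sat(A[(~valid & send) U send]) = {n0, n2, n4}
EG A[(~valid & send) U send]: greatest fixpoint, start Z0 = {n0, n2, n4}, keep only states in Sat with some successor in Z. Z1 = {n0, n4}; Z2 = {n0}; fixed.
Sat(EG A[(~valid & send) U send]) = {n0}
|Sat(EG A[(~valid & send) U send])| = |{n0}| = 1.

1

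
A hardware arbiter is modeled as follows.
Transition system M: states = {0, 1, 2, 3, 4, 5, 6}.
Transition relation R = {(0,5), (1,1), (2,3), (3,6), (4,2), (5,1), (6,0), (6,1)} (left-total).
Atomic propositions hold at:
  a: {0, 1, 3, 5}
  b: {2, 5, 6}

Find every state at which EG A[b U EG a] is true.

{0, 1, 5, 6}

EG a: greatest fixpoint, start Z0 = {0, 1, 3, 5}, keep only states in Sat with some successor in Z. Z1 = {0, 1, 5}; fixed.
Sat(EG a) = {0, 1, 5}
A[b U EG a]: least fixpoint, start Z0 = Sat(EG a) = {0, 1, 5}, add states in Sat(b) with every successor in Z. Z1 = {0, 1, 5, 6}; fixed.
Sat(A[b U EG a]) = {0, 1, 5, 6}
EG A[b U EG a]: greatest fixpoint, start Z0 = {0, 1, 5, 6}, keep only states in Sat with some successor in Z. Already a fixed point.
Sat(EG A[b U EG a]) = {0, 1, 5, 6}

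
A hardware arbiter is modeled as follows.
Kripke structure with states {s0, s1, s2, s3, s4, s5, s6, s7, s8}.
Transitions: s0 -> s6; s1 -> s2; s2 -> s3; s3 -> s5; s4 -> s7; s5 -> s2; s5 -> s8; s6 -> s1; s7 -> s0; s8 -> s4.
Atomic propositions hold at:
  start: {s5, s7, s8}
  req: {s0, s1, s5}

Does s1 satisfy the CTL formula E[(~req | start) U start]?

Sat(~req) = {s2, s3, s4, s6, s7, s8}
Sat(~req | start) = {s2, s3, s4, s5, s6, s7, s8}
E[(~req | start) U start]: least fixpoint, start Z0 = Sat(start) = {s5, s7, s8}, add states in Sat(~req | start) with some successor in Z. Z1 = {s3, s4, s5, s7, s8}; Z2 = {s2, s3, s4, s5, s7, s8}; fixed.
Sat(E[(~req | start) U start]) = {s2, s3, s4, s5, s7, s8}
s1 ∉ Sat(E[(~req | start) U start]) = {s2, s3, s4, s5, s7, s8}, so the formula does not hold at s1.

No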